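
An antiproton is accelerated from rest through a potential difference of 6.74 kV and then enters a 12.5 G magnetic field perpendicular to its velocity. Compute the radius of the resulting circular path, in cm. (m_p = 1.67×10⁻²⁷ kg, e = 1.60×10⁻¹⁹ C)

r ≈ 949 cm

The kinetic energy gained is K = qV = (1×1.60×10^-19)(6740) = 1.08×10^-15 J.
v = √(2K/m) = 1.14×10^6 m/s.
r = mv/(qB) = (1.67×10^-27)(1.14×10^6) / [(1×1.60×10^-19)(1.25×10^-3)] = 9.49 m.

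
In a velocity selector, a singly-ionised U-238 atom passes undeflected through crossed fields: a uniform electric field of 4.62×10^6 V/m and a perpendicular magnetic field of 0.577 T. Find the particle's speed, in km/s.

For zero net force, qE = qvB, so v = E/B.
v = (4.62×10^6) / (0.577) = 8.01×10^6 m/s.

v ≈ 8010 km/s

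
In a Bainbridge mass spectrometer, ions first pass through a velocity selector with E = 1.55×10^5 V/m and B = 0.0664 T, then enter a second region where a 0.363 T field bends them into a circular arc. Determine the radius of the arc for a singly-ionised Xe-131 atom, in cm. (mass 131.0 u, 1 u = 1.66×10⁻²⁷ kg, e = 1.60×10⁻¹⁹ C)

The selector passes v = E/B = 1.55×10^5/0.0664 = 2.33×10^6 m/s.
In the deflection region, r = mv/(qB₂) = (2.17×10^-25)(2.33×10^6) / [(1×1.60×10^-19)(0.363)] = 8.74 m.

r ≈ 874 cm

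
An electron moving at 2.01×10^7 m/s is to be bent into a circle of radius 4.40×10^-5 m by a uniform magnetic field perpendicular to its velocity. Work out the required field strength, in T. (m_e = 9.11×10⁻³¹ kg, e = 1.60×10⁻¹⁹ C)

B ≈ 2.60 T

qvB = mv²/r gives B = mv/(qr).
B = (9.11×10^-31)(2.01×10^7) / [(1×1.60×10^-19)(4.40×10^-5)] = 2.60 T.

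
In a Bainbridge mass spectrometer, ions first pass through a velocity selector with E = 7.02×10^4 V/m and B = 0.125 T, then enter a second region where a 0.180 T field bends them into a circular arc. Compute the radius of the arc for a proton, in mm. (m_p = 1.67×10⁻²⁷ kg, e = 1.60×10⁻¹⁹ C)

The selector passes v = E/B = 7.02×10^4/0.125 = 5.62×10^5 m/s.
In the deflection region, r = mv/(qB₂) = (1.67×10^-27)(5.62×10^5) / [(1×1.60×10^-19)(0.180)] = 0.0326 m.

r ≈ 32.6 mm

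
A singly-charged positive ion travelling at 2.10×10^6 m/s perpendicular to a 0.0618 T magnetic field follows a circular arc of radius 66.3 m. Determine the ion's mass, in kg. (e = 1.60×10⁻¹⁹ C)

qvB = mv²/r ⇒ m = qBr/v.
m = (1×1.60×10^-19)(0.0618)(66.3) / (2.10×10^6) = 3.12×10^-25 kg.

m ≈ 3.12×10^-25 kg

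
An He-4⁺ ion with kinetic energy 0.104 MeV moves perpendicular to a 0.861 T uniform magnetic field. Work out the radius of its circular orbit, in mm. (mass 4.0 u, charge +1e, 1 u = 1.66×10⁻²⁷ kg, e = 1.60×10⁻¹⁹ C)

r ≈ 108 mm

Convert the energy: K = 0.104 MeV = 1.66×10^-14 J.
v = √(2K/m) = √(2·1.66×10^-14/6.64×10^-27) = 2.24×10^6 m/s.
r = mv/(qB) = (6.64×10^-27)(2.24×10^6) / [(1×1.60×10^-19)(0.861)] = 0.108 m.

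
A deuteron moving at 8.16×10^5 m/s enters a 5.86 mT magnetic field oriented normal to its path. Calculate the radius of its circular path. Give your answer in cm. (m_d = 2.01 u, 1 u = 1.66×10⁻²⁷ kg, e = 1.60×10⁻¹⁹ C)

The magnetic force provides the centripetal force: qvB = mv²/r, so r = mv/(qB).
r = (3.34×10^-27 kg)(8.16×10^5 m/s) / [(1×1.60×10^-19 C)(5.86×10^-3 T)] = 2.90 m.

r ≈ 290 cm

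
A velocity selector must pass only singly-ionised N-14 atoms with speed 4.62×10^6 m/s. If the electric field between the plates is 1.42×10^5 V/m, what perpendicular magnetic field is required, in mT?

B ≈ 30.7 mT

qE = qvB ⇒ B = E/v = (1.42×10^5) / (4.62×10^6) = 0.0307 T.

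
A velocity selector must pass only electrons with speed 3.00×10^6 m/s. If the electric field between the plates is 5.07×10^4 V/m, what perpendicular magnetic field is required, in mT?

qE = qvB ⇒ B = E/v = (5.07×10^4) / (3.00×10^6) = 0.0169 T.

B ≈ 16.9 mT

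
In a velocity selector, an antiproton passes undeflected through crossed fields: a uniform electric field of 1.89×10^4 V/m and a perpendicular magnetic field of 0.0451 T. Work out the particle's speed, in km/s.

v ≈ 419 km/s

For zero net force, qE = qvB, so v = E/B.
v = (1.89×10^4) / (0.0451) = 4.19×10^5 m/s.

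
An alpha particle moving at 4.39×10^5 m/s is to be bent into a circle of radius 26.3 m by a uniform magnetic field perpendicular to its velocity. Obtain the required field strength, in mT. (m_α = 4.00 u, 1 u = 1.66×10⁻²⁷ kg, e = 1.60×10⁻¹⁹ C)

qvB = mv²/r gives B = mv/(qr).
B = (6.64×10^-27)(4.39×10^5) / [(2×1.60×10^-19)(26.3)] = 3.46×10^-4 T.

B ≈ 0.346 mT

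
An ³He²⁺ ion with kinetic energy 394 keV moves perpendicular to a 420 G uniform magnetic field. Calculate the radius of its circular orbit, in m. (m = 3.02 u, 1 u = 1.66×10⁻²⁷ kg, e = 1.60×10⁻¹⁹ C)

Convert the energy: K = 394 keV = 6.30×10^-14 J.
v = √(2K/m) = √(2·6.30×10^-14/5.01×10^-27) = 5.01×10^6 m/s.
r = mv/(qB) = (5.01×10^-27)(5.01×10^6) / [(2×1.60×10^-19)(0.0420)] = 1.87 m.

r ≈ 1.87 m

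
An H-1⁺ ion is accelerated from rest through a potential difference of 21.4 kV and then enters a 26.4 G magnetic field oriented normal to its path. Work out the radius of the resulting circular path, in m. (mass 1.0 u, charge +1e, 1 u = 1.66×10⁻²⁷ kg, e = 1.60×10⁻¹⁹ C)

r ≈ 7.98 m

The kinetic energy gained is K = qV = (1×1.60×10^-19)(2.14×10^4) = 3.42×10^-15 J.
v = √(2K/m) = 2.03×10^6 m/s.
r = mv/(qB) = (1.66×10^-27)(2.03×10^6) / [(1×1.60×10^-19)(2.64×10^-3)] = 7.98 m.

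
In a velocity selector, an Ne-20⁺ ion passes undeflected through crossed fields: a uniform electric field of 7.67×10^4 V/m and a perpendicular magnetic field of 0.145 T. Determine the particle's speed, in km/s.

For zero net force, qE = qvB, so v = E/B.
v = (7.67×10^4) / (0.145) = 5.29×10^5 m/s.

v ≈ 529 km/s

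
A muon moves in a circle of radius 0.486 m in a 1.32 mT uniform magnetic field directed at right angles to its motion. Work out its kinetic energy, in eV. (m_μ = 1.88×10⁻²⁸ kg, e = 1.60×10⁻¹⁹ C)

v = qBr/m = (1×1.60×10^-19)(1.32×10^-3)(0.486) / (1.88×10^-28) = 5.46×10^5 m/s.
K = ½mv² = 0.5·(1.88×10^-28)·(5.46×10^5)² = 2.80×10^-17 J = 175 eV.

K ≈ 175 eV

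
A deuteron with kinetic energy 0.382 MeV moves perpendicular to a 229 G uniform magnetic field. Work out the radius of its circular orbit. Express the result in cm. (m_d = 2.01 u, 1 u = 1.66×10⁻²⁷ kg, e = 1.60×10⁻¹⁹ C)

r ≈ 551 cm

Convert the energy: K = 0.382 MeV = 6.11×10^-14 J.
v = √(2K/m) = √(2·6.11×10^-14/3.34×10^-27) = 6.05×10^6 m/s.
r = mv/(qB) = (3.34×10^-27)(6.05×10^6) / [(1×1.60×10^-19)(0.0229)] = 5.51 m.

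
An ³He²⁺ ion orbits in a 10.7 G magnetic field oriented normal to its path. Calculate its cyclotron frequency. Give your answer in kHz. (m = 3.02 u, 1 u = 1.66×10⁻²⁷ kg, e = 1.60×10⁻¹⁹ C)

f = qB/(2πm) = (2×1.60×10^-19)(1.07×10^-3) / [2π(5.01×10^-27)] = 1.09×10^4 Hz.

f ≈ 10.9 kHz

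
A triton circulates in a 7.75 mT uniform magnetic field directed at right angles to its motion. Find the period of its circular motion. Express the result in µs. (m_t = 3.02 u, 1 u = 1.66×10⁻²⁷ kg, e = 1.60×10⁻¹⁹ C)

T ≈ 25.4 µs

The cyclotron period is independent of speed: T = 2πm/(qB).
T = 2π(5.01×10^-27) / [(1×1.60×10^-19)(7.75×10^-3)] = 2.54×10^-5 s.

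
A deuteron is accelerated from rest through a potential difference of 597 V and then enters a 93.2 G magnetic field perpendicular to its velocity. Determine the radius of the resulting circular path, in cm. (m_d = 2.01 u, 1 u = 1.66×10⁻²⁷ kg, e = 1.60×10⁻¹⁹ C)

The kinetic energy gained is K = qV = (1×1.60×10^-19)(597) = 9.55×10^-17 J.
v = √(2K/m) = 2.39×10^5 m/s.
r = mv/(qB) = (3.34×10^-27)(2.39×10^5) / [(1×1.60×10^-19)(9.32×10^-3)] = 0.535 m.

r ≈ 53.5 cm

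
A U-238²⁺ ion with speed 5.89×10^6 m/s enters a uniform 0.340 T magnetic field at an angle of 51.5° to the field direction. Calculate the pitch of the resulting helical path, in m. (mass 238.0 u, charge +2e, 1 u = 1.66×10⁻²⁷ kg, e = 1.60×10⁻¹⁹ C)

The velocity component along B is v∥ = v cos51.5° = 3.67×10^6 m/s.
The cyclotron period T = 2πm/(qB) = 2.28×10^-5 s is set by m, q, B alone.
Pitch = v∥·T = (3.67×10^6)(2.28×10^-5) = 83.7 m.

pitch ≈ 83.7 m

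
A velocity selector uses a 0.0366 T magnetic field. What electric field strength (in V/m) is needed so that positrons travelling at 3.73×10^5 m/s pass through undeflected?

E ≈ 1.37×10^4 V/m

qE = qvB ⇒ E = vB = (3.73×10^5)(0.0366) = 1.37×10^4 V/m.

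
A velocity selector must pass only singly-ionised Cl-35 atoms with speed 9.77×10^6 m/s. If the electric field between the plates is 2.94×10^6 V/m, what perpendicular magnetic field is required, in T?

qE = qvB ⇒ B = E/v = (2.94×10^6) / (9.77×10^6) = 0.301 T.

B ≈ 0.301 T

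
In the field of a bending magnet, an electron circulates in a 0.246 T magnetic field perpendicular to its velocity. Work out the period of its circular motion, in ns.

The cyclotron period is independent of speed: T = 2πm/(qB).
T = 2π(9.11×10^-31) / [(1×1.60×10^-19)(0.246)] = 1.45×10^-10 s.

T ≈ 0.145 ns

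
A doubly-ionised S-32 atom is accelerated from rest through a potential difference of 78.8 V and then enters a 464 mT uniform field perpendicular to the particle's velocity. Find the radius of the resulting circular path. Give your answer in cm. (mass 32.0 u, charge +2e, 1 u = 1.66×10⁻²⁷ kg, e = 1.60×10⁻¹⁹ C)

r ≈ 1.10 cm

The kinetic energy gained is K = qV = (2×1.60×10^-19)(78.8) = 2.52×10^-17 J.
v = √(2K/m) = 3.08×10^4 m/s.
r = mv/(qB) = (5.31×10^-26)(3.08×10^4) / [(2×1.60×10^-19)(0.464)] = 0.0110 m.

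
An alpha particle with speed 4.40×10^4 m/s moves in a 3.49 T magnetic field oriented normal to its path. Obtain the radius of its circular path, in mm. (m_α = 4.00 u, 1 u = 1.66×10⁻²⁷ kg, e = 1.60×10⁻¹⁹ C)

The magnetic force provides the centripetal force: qvB = mv²/r, so r = mv/(qB).
r = (6.64×10^-27 kg)(4.40×10^4 m/s) / [(2×1.60×10^-19 C)(3.49 T)] = 2.62×10^-4 m.

r ≈ 0.262 mm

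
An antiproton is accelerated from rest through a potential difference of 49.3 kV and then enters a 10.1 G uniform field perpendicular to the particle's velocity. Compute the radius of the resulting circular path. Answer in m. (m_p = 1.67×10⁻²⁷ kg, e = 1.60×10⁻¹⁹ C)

r ≈ 31.8 m

The kinetic energy gained is K = qV = (1×1.60×10^-19)(4.93×10^4) = 7.89×10^-15 J.
v = √(2K/m) = 3.07×10^6 m/s.
r = mv/(qB) = (1.67×10^-27)(3.07×10^6) / [(1×1.60×10^-19)(1.01×10^-3)] = 31.8 m.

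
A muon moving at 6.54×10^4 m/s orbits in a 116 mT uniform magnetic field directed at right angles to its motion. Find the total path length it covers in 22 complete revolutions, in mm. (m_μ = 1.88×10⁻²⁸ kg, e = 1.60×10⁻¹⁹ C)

r = mv/(qB) = 6.62×10^-4 m, so one revolution covers 2πr = 4.16×10^-3 m.
In 22 revolutions: L = 22·2πr = 0.0916 m.

L ≈ 91.6 mm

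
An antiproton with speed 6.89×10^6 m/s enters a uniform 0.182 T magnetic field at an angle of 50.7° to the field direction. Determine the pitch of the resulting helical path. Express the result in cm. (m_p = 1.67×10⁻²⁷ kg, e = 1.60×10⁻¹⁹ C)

pitch ≈ 157 cm

The velocity component along B is v∥ = v cos50.7° = 4.36×10^6 m/s.
The cyclotron period T = 2πm/(qB) = 3.60×10^-7 s is set by m, q, B alone.
Pitch = v∥·T = (4.36×10^6)(3.60×10^-7) = 1.57 m.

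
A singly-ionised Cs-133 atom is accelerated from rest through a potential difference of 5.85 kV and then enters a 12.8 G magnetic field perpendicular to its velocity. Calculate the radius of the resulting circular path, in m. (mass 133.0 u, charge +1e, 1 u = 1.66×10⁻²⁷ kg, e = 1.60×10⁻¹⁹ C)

r ≈ 99.3 m

The kinetic energy gained is K = qV = (1×1.60×10^-19)(5850) = 9.36×10^-16 J.
v = √(2K/m) = 9.21×10^4 m/s.
r = mv/(qB) = (2.21×10^-25)(9.21×10^4) / [(1×1.60×10^-19)(1.28×10^-3)] = 99.3 m.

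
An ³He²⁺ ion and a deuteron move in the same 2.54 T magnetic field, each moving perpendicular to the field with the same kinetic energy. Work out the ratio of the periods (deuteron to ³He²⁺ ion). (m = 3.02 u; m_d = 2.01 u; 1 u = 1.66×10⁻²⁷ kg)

ratio ≈ 1.33

T = 2πm/(qB) is independent of speed, so T₂/T₁ = (m₂/q₂)/(m₁/q₁).
T_{deuteron}/T_{³He²⁺ ion} = (3.34×10^-27/1e) / (5.01×10^-27/2e) = 1.33.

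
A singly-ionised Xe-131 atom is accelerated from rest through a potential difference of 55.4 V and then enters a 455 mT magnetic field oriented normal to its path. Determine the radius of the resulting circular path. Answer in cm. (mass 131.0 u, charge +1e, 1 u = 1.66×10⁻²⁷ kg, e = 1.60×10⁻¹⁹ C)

r ≈ 2.70 cm

The kinetic energy gained is K = qV = (1×1.60×10^-19)(55.4) = 8.86×10^-18 J.
v = √(2K/m) = 9030 m/s.
r = mv/(qB) = (2.17×10^-25)(9030) / [(1×1.60×10^-19)(0.455)] = 0.0270 m.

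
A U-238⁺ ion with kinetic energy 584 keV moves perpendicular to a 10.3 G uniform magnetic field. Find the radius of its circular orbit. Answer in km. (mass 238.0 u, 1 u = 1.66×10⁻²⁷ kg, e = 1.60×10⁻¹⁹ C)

r ≈ 1.65 km

Convert the energy: K = 584 keV = 9.34×10^-14 J.
v = √(2K/m) = √(2·9.34×10^-14/3.95×10^-25) = 6.88×10^5 m/s.
r = mv/(qB) = (3.95×10^-25)(6.88×10^5) / [(1×1.60×10^-19)(1.03×10^-3)] = 1650 m.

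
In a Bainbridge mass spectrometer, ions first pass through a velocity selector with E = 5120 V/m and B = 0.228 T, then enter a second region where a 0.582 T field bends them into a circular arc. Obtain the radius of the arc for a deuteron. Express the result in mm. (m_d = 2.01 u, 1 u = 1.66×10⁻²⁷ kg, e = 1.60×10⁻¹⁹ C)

The selector passes v = E/B = 5120/0.228 = 2.25×10^4 m/s.
In the deflection region, r = mv/(qB₂) = (3.34×10^-27)(2.25×10^4) / [(1×1.60×10^-19)(0.582)] = 8.05×10^-4 m.

r ≈ 0.805 mm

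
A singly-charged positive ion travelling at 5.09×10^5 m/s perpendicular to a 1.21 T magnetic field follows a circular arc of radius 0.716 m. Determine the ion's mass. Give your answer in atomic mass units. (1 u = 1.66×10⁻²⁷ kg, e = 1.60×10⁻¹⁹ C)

m ≈ 164 u

qvB = mv²/r ⇒ m = qBr/v.
m = (1×1.60×10^-19)(1.21)(0.716) / (5.09×10^5) = 2.72×10^-25 kg = 164 u.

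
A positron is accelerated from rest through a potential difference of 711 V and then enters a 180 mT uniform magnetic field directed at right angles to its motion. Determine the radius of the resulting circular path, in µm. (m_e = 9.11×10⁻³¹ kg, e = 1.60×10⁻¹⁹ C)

The kinetic energy gained is K = qV = (1×1.60×10^-19)(711) = 1.14×10^-16 J.
v = √(2K/m) = 1.58×10^7 m/s.
r = mv/(qB) = (9.11×10^-31)(1.58×10^7) / [(1×1.60×10^-19)(0.180)] = 5.00×10^-4 m.

r ≈ 500 µm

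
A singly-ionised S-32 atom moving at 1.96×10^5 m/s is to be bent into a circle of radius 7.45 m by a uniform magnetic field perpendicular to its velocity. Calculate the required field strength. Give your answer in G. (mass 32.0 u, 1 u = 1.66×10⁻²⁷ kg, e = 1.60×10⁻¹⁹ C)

qvB = mv²/r gives B = mv/(qr).
B = (5.31×10^-26)(1.96×10^5) / [(1×1.60×10^-19)(7.45)] = 8.73×10^-3 T.

B ≈ 87.3 G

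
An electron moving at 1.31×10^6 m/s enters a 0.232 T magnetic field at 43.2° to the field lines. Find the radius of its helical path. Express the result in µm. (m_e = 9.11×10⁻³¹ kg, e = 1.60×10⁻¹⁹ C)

Only the perpendicular component v⊥ = v sin43.2° = 8.97×10^5 m/s is bent by the field.
r = m v⊥ /(qB) = (9.11×10^-31)(8.97×10^5) / [(1×1.60×10^-19)(0.232)] = 2.20×10^-5 m.

r ≈ 22.0 µm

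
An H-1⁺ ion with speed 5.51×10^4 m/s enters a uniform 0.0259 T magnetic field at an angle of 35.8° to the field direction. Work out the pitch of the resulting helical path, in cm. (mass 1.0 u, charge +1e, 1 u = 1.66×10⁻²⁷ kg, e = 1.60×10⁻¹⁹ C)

pitch ≈ 11.2 cm

The velocity component along B is v∥ = v cos35.8° = 4.47×10^4 m/s.
The cyclotron period T = 2πm/(qB) = 2.52×10^-6 s is set by m, q, B alone.
Pitch = v∥·T = (4.47×10^4)(2.52×10^-6) = 0.112 m.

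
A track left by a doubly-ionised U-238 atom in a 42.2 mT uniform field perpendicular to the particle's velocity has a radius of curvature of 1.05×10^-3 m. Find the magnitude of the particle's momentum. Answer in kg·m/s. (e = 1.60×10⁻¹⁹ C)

Since qvB = mv²/r, the momentum p = mv = qBr.
p = (2×1.60×10^-19)(0.0422)(1.05×10^-3) = 1.42×10^-23 kg·m/s.

p ≈ 1.42×10^-23 kg·m/s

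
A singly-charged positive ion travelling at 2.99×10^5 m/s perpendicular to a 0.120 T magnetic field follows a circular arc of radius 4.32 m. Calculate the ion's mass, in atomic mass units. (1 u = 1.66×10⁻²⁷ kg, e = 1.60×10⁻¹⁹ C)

qvB = mv²/r ⇒ m = qBr/v.
m = (1×1.60×10^-19)(0.120)(4.32) / (2.99×10^5) = 2.77×10^-25 kg = 167 u.

m ≈ 167 u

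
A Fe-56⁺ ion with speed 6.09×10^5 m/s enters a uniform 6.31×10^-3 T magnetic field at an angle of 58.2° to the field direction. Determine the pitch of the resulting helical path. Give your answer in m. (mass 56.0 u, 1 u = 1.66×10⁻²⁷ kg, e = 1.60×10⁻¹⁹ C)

pitch ≈ 186 m

The velocity component along B is v∥ = v cos58.2° = 3.21×10^5 m/s.
The cyclotron period T = 2πm/(qB) = 5.79×10^-4 s is set by m, q, B alone.
Pitch = v∥·T = (3.21×10^5)(5.79×10^-4) = 186 m.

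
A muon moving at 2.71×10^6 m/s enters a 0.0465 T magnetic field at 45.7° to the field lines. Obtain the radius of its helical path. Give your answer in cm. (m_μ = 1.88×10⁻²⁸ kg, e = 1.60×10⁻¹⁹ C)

Only the perpendicular component v⊥ = v sin45.7° = 1.94×10^6 m/s is bent by the field.
r = m v⊥ /(qB) = (1.88×10^-28)(1.94×10^6) / [(1×1.60×10^-19)(0.0465)] = 0.0490 m.

r ≈ 4.90 cm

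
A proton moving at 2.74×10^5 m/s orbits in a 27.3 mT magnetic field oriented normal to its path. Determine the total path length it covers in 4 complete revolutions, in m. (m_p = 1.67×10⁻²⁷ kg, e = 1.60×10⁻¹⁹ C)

L ≈ 2.63 m

r = mv/(qB) = 0.105 m, so one revolution covers 2πr = 0.658 m.
In 4 revolutions: L = 4·2πr = 2.63 m.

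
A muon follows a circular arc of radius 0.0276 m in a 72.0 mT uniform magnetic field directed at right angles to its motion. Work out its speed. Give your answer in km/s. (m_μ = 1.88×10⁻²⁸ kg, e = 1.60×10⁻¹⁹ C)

From qvB = mv²/r, v = qBr/m.
v = (1×1.60×10^-19)(0.0720)(0.0276) / (1.88×10^-28) = 1.69×10^6 m/s.

v ≈ 1690 km/s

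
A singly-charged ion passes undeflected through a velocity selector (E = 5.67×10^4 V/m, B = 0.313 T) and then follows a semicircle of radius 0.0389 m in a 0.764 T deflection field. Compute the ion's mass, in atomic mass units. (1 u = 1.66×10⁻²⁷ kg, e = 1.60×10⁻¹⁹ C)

v = E/B₁ = 1.81×10^5 m/s.
From r = mv/(qB₂), m = qB₂r/v = (1×1.60×10^-19)(0.764)(0.0389) / (1.81×10^5) = 2.62×10^-26 kg.
In atomic mass units: m = 2.62×10^-26 / 1.66×10^-27 = 15.8 u.

m ≈ 15.8 u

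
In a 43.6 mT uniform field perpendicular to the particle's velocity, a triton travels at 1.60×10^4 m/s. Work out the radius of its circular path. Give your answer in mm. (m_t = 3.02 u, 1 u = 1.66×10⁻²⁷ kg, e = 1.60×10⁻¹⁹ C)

r ≈ 11.5 mm

The magnetic force provides the centripetal force: qvB = mv²/r, so r = mv/(qB).
r = (5.01×10^-27 kg)(1.60×10^4 m/s) / [(1×1.60×10^-19 C)(0.0436 T)] = 0.0115 m.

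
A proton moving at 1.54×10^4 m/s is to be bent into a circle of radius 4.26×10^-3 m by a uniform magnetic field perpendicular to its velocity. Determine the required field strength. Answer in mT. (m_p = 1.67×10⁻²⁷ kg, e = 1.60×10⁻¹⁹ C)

B ≈ 37.7 mT

qvB = mv²/r gives B = mv/(qr).
B = (1.67×10^-27)(1.54×10^4) / [(1×1.60×10^-19)(4.26×10^-3)] = 0.0377 T.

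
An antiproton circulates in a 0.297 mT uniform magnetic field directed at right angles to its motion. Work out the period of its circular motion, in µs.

The cyclotron period is independent of speed: T = 2πm/(qB).
T = 2π(1.67×10^-27) / [(1×1.60×10^-19)(2.97×10^-4)] = 2.21×10^-4 s.

T ≈ 221 µs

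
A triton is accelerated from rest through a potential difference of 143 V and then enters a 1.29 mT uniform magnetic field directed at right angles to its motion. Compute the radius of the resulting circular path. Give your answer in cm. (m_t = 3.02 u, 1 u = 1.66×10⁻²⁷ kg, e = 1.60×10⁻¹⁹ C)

The kinetic energy gained is K = qV = (1×1.60×10^-19)(143) = 2.29×10^-17 J.
v = √(2K/m) = 9.55×10^4 m/s.
r = mv/(qB) = (5.01×10^-27)(9.55×10^4) / [(1×1.60×10^-19)(1.29×10^-3)] = 2.32 m.

r ≈ 232 cm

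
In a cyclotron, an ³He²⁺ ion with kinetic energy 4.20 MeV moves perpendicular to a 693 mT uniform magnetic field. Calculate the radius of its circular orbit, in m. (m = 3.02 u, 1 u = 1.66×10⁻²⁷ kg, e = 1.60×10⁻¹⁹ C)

Convert the energy: K = 4.20 MeV = 6.72×10^-13 J.
v = √(2K/m) = √(2·6.72×10^-13/5.01×10^-27) = 1.64×10^7 m/s.
r = mv/(qB) = (5.01×10^-27)(1.64×10^7) / [(2×1.60×10^-19)(0.693)] = 0.370 m.

r ≈ 0.370 m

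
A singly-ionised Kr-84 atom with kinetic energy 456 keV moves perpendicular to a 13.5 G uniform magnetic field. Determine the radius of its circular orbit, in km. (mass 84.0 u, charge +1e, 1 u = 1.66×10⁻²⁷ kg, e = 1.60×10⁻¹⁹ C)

Convert the energy: K = 456 keV = 7.30×10^-14 J.
v = √(2K/m) = √(2·7.30×10^-14/1.39×10^-25) = 1.02×10^6 m/s.
r = mv/(qB) = (1.39×10^-25)(1.02×10^6) / [(1×1.60×10^-19)(1.35×10^-3)] = 660 m.

r ≈ 0.660 km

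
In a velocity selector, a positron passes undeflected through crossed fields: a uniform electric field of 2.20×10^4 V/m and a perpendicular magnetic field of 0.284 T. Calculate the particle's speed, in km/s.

For zero net force, qE = qvB, so v = E/B.
v = (2.20×10^4) / (0.284) = 7.75×10^4 m/s.

v ≈ 77.5 km/s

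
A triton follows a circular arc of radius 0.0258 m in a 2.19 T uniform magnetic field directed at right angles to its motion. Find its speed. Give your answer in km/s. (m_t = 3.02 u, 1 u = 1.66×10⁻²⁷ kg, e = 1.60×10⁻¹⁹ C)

v ≈ 1800 km/s

From qvB = mv²/r, v = qBr/m.
v = (1×1.60×10^-19)(2.19)(0.0258) / (5.01×10^-27) = 1.80×10^6 m/s.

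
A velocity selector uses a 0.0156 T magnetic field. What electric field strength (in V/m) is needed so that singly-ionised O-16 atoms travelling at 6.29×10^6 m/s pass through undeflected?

qE = qvB ⇒ E = vB = (6.29×10^6)(0.0156) = 9.81×10^4 V/m.

E ≈ 9.81×10^4 V/m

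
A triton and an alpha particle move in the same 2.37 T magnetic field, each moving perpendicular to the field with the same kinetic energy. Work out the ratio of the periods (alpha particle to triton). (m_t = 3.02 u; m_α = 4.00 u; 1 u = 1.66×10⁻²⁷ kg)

T = 2πm/(qB) is independent of speed, so T₂/T₁ = (m₂/q₂)/(m₁/q₁).
T_{alpha particle}/T_{triton} = (6.64×10^-27/2e) / (5.01×10^-27/1e) = 0.662.

ratio ≈ 0.662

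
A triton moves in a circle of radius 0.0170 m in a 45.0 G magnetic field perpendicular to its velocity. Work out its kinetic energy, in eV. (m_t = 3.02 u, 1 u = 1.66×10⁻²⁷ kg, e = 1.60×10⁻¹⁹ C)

K ≈ 0.0934 eV

v = qBr/m = (1×1.60×10^-19)(4.50×10^-3)(0.0170) / (5.01×10^-27) = 2440 m/s.
K = ½mv² = 0.5·(5.01×10^-27)·(2440)² = 1.49×10^-20 J = 0.0934 eV.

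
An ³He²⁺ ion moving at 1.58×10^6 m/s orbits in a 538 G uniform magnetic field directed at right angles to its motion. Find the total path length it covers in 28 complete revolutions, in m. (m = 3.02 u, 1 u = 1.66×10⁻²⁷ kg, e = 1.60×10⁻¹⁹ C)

L ≈ 80.9 m

r = mv/(qB) = 0.460 m, so one revolution covers 2πr = 2.89 m.
In 28 revolutions: L = 28·2πr = 80.9 m.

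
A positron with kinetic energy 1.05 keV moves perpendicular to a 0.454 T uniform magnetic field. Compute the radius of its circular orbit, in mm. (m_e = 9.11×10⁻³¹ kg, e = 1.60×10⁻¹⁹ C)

r ≈ 0.241 mm

Convert the energy: K = 1.05 keV = 1.68×10^-16 J.
v = √(2K/m) = √(2·1.68×10^-16/9.11×10^-31) = 1.92×10^7 m/s.
r = mv/(qB) = (9.11×10^-31)(1.92×10^7) / [(1×1.60×10^-19)(0.454)] = 2.41×10^-4 m.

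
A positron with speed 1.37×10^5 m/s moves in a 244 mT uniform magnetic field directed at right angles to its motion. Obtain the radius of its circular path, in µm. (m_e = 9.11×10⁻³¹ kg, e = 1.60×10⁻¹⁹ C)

r ≈ 3.20 µm

The magnetic force provides the centripetal force: qvB = mv²/r, so r = mv/(qB).
r = (9.11×10^-31 kg)(1.37×10^5 m/s) / [(1×1.60×10^-19 C)(0.244 T)] = 3.20×10^-6 m.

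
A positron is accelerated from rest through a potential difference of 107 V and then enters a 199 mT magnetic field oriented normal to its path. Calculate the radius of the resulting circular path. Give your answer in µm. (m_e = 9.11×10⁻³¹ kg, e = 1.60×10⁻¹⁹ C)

The kinetic energy gained is K = qV = (1×1.60×10^-19)(107) = 1.71×10^-17 J.
v = √(2K/m) = 6.13×10^6 m/s.
r = mv/(qB) = (9.11×10^-31)(6.13×10^6) / [(1×1.60×10^-19)(0.199)] = 1.75×10^-4 m.

r ≈ 175 µm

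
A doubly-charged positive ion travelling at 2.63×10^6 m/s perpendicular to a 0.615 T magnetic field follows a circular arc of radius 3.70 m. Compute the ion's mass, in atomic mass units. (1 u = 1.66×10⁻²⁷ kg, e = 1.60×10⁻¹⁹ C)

qvB = mv²/r ⇒ m = qBr/v.
m = (2×1.60×10^-19)(0.615)(3.70) / (2.63×10^6) = 2.77×10^-25 kg = 167 u.

m ≈ 167 u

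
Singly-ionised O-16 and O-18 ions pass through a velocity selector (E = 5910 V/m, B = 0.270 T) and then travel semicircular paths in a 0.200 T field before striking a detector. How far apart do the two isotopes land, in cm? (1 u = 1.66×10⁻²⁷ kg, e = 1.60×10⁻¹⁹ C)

Δd ≈ 0.454 cm

Both emerge at v = E/B₁ = 2.19×10^4 m/s.
r = mv/(qB₂), so r₁ = 0.01817 m and r₂ = 0.02044 m, giving Δr = 2.27×10^-3 m.
After a semicircle each ion lands a diameter 2r from the entry slit, so the separation is 2Δr = 4.54×10^-3 m.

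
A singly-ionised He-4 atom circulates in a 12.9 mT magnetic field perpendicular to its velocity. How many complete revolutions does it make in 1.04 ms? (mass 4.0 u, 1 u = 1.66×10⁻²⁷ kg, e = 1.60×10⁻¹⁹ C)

T = 2πm/(qB) = 2π(6.64×10^-27) / [(1×1.60×10^-19)(0.0129)] = 2.0213×10^-5 s.
N = t/T = 1.04×10^-3 / 2.0213×10^-5 ≈ 51.45, so 51 complete revolutions.

N = 51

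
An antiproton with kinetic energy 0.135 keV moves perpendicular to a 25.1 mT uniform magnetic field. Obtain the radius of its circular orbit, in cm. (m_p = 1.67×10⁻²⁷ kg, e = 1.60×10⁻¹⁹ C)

Convert the energy: K = 0.135 keV = 2.16×10^-17 J.
v = √(2K/m) = √(2·2.16×10^-17/1.67×10^-27) = 1.61×10^5 m/s.
r = mv/(qB) = (1.67×10^-27)(1.61×10^5) / [(1×1.60×10^-19)(0.0251)] = 0.0669 m.

r ≈ 6.69 cm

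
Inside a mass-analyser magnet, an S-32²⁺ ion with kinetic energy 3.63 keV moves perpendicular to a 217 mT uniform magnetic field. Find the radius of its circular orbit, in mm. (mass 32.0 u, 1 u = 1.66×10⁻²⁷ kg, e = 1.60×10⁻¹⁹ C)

r ≈ 113 mm

Convert the energy: K = 3.63 keV = 5.81×10^-16 J.
v = √(2K/m) = √(2·5.81×10^-16/5.31×10^-26) = 1.48×10^5 m/s.
r = mv/(qB) = (5.31×10^-26)(1.48×10^5) / [(2×1.60×10^-19)(0.217)] = 0.113 m.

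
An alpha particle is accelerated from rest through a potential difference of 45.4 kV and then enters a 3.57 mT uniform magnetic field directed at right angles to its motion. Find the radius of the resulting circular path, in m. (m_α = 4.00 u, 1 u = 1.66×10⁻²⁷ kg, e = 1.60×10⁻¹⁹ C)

r ≈ 12.2 m

The kinetic energy gained is K = qV = (2×1.60×10^-19)(4.54×10^4) = 1.45×10^-14 J.
v = √(2K/m) = 2.09×10^6 m/s.
r = mv/(qB) = (6.64×10^-27)(2.09×10^6) / [(2×1.60×10^-19)(3.57×10^-3)] = 12.2 m.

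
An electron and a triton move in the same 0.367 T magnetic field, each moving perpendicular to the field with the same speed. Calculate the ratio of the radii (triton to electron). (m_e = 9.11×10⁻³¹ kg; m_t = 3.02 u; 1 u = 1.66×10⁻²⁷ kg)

ratio ≈ 5500

r = mv/(qB) ⇒ at equal v, r ∝ m/q.
r_{triton}/r_{electron} = 5500.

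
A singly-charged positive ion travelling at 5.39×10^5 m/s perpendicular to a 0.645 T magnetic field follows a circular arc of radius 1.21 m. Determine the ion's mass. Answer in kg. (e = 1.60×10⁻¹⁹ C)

m ≈ 2.32×10^-25 kg

qvB = mv²/r ⇒ m = qBr/v.
m = (1×1.60×10^-19)(0.645)(1.21) / (5.39×10^5) = 2.32×10^-25 kg.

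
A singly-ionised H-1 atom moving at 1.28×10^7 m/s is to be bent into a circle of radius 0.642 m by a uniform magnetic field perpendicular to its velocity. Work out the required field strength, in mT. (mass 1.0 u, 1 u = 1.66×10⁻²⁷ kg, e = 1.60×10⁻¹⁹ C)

qvB = mv²/r gives B = mv/(qr).
B = (1.66×10^-27)(1.28×10^7) / [(1×1.60×10^-19)(0.642)] = 0.207 T.

B ≈ 207 mT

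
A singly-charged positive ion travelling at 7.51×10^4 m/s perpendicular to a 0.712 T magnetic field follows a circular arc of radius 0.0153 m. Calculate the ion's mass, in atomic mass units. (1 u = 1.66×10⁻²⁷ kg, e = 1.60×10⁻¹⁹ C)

qvB = mv²/r ⇒ m = qBr/v.
m = (1×1.60×10^-19)(0.712)(0.0153) / (7.51×10^4) = 2.32×10^-26 kg = 14.0 u.

m ≈ 14.0 u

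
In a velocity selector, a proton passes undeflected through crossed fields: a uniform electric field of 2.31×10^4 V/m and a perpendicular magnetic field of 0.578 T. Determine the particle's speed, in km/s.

For zero net force, qE = qvB, so v = E/B.
v = (2.31×10^4) / (0.578) = 4.00×10^4 m/s.

v ≈ 40.0 km/s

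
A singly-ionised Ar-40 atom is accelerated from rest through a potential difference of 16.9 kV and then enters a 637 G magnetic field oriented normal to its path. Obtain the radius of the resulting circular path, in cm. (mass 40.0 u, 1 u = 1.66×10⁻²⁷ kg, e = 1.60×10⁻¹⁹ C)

r ≈ 186 cm

The kinetic energy gained is K = qV = (1×1.60×10^-19)(1.69×10^4) = 2.70×10^-15 J.
v = √(2K/m) = 2.85×10^5 m/s.
r = mv/(qB) = (6.64×10^-26)(2.85×10^5) / [(1×1.60×10^-19)(0.0637)] = 1.86 m.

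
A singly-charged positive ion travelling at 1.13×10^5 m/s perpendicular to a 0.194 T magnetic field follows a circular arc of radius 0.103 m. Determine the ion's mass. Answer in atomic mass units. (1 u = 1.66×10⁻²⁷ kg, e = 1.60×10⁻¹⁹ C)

m ≈ 17.0 u

qvB = mv²/r ⇒ m = qBr/v.
m = (1×1.60×10^-19)(0.194)(0.103) / (1.13×10^5) = 2.83×10^-26 kg = 17.0 u.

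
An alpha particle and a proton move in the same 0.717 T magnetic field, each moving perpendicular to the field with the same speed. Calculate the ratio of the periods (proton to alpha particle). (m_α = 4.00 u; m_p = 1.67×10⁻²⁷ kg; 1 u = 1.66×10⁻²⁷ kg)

ratio ≈ 0.503

T = 2πm/(qB) is independent of speed, so T₂/T₁ = (m₂/q₂)/(m₁/q₁).
T_{proton}/T_{alpha particle} = (1.67×10^-27/1e) / (6.64×10^-27/2e) = 0.503.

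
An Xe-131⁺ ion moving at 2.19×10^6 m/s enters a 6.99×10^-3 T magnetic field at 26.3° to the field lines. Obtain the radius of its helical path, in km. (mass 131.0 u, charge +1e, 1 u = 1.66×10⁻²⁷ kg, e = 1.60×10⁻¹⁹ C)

r ≈ 0.189 km

Only the perpendicular component v⊥ = v sin26.3° = 9.70×10^5 m/s is bent by the field.
r = m v⊥ /(qB) = (2.17×10^-25)(9.70×10^5) / [(1×1.60×10^-19)(6.99×10^-3)] = 189 m.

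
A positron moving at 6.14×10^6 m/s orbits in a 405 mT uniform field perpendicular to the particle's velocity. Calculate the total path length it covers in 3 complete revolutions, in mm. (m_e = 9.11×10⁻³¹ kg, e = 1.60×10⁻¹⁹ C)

L ≈ 1.63 mm

r = mv/(qB) = 8.63×10^-5 m, so one revolution covers 2πr = 5.42×10^-4 m.
In 3 revolutions: L = 3·2πr = 1.63×10^-3 m.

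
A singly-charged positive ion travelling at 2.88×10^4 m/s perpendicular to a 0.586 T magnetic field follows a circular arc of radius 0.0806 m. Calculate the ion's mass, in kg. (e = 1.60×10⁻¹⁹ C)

m ≈ 2.62×10^-25 kg

qvB = mv²/r ⇒ m = qBr/v.
m = (1×1.60×10^-19)(0.586)(0.0806) / (2.88×10^4) = 2.62×10^-25 kg.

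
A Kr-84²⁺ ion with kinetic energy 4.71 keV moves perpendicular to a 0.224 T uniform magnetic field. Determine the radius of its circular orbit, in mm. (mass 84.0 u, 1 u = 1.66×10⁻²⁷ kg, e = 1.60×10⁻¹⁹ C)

Convert the energy: K = 4.71 keV = 7.54×10^-16 J.
v = √(2K/m) = √(2·7.54×10^-16/1.39×10^-25) = 1.04×10^5 m/s.
r = mv/(qB) = (1.39×10^-25)(1.04×10^5) / [(2×1.60×10^-19)(0.224)] = 0.202 m.

r ≈ 202 mm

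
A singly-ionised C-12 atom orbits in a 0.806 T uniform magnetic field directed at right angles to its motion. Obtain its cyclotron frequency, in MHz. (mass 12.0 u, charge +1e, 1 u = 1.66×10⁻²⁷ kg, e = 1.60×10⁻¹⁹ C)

f ≈ 1.03 MHz

f = qB/(2πm) = (1×1.60×10^-19)(0.806) / [2π(1.99×10^-26)] = 1.03×10^6 Hz.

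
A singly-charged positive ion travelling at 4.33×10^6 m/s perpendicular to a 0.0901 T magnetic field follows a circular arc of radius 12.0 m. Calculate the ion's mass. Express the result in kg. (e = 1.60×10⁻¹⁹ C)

qvB = mv²/r ⇒ m = qBr/v.
m = (1×1.60×10^-19)(0.0901)(12.0) / (4.33×10^6) = 4.00×10^-26 kg.

m ≈ 4.00×10^-26 kg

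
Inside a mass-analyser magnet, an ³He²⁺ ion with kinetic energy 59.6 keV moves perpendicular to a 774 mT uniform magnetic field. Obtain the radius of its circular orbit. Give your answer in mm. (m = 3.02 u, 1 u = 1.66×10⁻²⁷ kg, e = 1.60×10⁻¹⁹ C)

r ≈ 39.5 mm

Convert the energy: K = 59.6 keV = 9.54×10^-15 J.
v = √(2K/m) = √(2·9.54×10^-15/5.01×10^-27) = 1.95×10^6 m/s.
r = mv/(qB) = (5.01×10^-27)(1.95×10^6) / [(2×1.60×10^-19)(0.774)] = 0.0395 m.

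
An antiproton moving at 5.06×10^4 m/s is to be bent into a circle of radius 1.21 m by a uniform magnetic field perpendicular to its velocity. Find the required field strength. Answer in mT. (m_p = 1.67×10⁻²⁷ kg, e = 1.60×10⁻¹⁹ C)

B ≈ 0.436 mT

qvB = mv²/r gives B = mv/(qr).
B = (1.67×10^-27)(5.06×10^4) / [(1×1.60×10^-19)(1.21)] = 4.36×10^-4 T.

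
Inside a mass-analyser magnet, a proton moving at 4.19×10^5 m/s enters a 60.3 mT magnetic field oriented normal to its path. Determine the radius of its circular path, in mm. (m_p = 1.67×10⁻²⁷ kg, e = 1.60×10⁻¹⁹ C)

The magnetic force provides the centripetal force: qvB = mv²/r, so r = mv/(qB).
r = (1.67×10^-27 kg)(4.19×10^5 m/s) / [(1×1.60×10^-19 C)(0.0603 T)] = 0.0725 m.

r ≈ 72.5 mm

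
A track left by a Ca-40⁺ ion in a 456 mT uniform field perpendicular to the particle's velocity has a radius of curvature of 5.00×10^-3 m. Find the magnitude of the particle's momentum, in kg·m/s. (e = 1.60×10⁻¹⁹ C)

Since qvB = mv²/r, the momentum p = mv = qBr.
p = (1×1.60×10^-19)(0.456)(5.00×10^-3) = 3.65×10^-22 kg·m/s.

p ≈ 3.65×10^-22 kg·m/s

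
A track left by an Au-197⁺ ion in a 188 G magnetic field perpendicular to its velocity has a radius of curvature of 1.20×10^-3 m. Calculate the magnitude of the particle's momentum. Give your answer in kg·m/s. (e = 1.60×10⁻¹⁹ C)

p ≈ 3.61×10^-24 kg·m/s

Since qvB = mv²/r, the momentum p = mv = qBr.
p = (1×1.60×10^-19)(0.0188)(1.20×10^-3) = 3.61×10^-24 kg·m/s.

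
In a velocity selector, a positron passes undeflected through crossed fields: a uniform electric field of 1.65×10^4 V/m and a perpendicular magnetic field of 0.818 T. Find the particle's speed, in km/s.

For zero net force, qE = qvB, so v = E/B.
v = (1.65×10^4) / (0.818) = 2.02×10^4 m/s.

v ≈ 20.2 km/s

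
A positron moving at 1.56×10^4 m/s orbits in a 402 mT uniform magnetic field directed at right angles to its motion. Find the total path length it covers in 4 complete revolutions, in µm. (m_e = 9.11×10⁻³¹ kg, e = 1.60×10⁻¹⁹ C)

r = mv/(qB) = 2.21×10^-7 m, so one revolution covers 2πr = 1.39×10^-6 m.
In 4 revolutions: L = 4·2πr = 5.55×10^-6 m.

L ≈ 5.55 µm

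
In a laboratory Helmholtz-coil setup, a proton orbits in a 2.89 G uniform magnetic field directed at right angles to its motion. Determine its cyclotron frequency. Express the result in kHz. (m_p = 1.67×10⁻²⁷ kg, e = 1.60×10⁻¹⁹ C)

f = qB/(2πm) = (1×1.60×10^-19)(2.89×10^-4) / [2π(1.67×10^-27)] = 4410 Hz.

f ≈ 4.41 kHz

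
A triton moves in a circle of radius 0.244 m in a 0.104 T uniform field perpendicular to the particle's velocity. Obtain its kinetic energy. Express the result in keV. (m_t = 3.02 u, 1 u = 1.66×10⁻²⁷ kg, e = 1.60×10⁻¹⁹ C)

v = qBr/m = (1×1.60×10^-19)(0.104)(0.244) / (5.01×10^-27) = 8.10×10^5 m/s.
K = ½mv² = 0.5·(5.01×10^-27)·(8.10×10^5)² = 1.64×10^-15 J = 10.3 keV.

K ≈ 10.3 keV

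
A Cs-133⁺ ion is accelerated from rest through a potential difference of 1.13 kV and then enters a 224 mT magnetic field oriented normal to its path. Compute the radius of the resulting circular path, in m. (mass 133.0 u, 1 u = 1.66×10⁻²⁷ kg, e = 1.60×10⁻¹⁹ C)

r ≈ 0.249 m

The kinetic energy gained is K = qV = (1×1.60×10^-19)(1130) = 1.81×10^-16 J.
v = √(2K/m) = 4.05×10^4 m/s.
r = mv/(qB) = (2.21×10^-25)(4.05×10^4) / [(1×1.60×10^-19)(0.224)] = 0.249 m.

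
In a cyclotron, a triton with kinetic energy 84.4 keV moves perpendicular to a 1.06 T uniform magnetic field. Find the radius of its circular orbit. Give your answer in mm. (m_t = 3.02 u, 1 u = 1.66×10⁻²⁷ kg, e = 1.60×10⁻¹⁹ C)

Convert the energy: K = 84.4 keV = 1.35×10^-14 J.
v = √(2K/m) = √(2·1.35×10^-14/5.01×10^-27) = 2.32×10^6 m/s.
r = mv/(qB) = (5.01×10^-27)(2.32×10^6) / [(1×1.60×10^-19)(1.06)] = 0.0686 m.

r ≈ 68.6 mm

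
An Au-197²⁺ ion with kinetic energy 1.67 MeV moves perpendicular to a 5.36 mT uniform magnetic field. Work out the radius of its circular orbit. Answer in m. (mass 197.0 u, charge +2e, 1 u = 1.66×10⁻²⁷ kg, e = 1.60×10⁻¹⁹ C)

r ≈ 244 m

Convert the energy: K = 1.67 MeV = 2.67×10^-13 J.
v = √(2K/m) = √(2·2.67×10^-13/3.27×10^-25) = 1.28×10^6 m/s.
r = mv/(qB) = (3.27×10^-25)(1.28×10^6) / [(2×1.60×10^-19)(5.36×10^-3)] = 244 m.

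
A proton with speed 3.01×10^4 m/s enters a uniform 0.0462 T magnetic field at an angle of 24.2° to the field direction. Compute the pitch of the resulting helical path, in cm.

The velocity component along B is v∥ = v cos24.2° = 2.75×10^4 m/s.
The cyclotron period T = 2πm/(qB) = 1.42×10^-6 s is set by m, q, B alone.
Pitch = v∥·T = (2.75×10^4)(1.42×10^-6) = 0.0390 m.

pitch ≈ 3.90 cm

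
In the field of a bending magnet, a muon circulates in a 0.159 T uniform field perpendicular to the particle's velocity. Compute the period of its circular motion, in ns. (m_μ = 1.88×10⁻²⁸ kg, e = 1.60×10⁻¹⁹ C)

The cyclotron period is independent of speed: T = 2πm/(qB).
T = 2π(1.88×10^-28) / [(1×1.60×10^-19)(0.159)] = 4.64×10^-8 s.

T ≈ 46.4 ns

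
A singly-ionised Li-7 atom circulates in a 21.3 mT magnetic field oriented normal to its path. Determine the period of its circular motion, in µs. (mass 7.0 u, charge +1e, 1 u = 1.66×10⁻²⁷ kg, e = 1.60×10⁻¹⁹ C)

T ≈ 21.4 µs

The cyclotron period is independent of speed: T = 2πm/(qB).
T = 2π(1.16×10^-26) / [(1×1.60×10^-19)(0.0213)] = 2.14×10^-5 s.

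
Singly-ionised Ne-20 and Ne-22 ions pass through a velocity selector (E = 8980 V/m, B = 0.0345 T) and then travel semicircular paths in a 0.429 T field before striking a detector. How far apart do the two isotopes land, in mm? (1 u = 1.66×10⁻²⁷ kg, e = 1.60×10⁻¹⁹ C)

Δd ≈ 25.2 mm

Both emerge at v = E/B₁ = 2.60×10^5 m/s.
r = mv/(qB₂), so r₁ = 0.1259 m and r₂ = 0.1385 m, giving Δr = 0.0126 m.
After a semicircle each ion lands a diameter 2r from the entry slit, so the separation is 2Δr = 0.0252 m.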